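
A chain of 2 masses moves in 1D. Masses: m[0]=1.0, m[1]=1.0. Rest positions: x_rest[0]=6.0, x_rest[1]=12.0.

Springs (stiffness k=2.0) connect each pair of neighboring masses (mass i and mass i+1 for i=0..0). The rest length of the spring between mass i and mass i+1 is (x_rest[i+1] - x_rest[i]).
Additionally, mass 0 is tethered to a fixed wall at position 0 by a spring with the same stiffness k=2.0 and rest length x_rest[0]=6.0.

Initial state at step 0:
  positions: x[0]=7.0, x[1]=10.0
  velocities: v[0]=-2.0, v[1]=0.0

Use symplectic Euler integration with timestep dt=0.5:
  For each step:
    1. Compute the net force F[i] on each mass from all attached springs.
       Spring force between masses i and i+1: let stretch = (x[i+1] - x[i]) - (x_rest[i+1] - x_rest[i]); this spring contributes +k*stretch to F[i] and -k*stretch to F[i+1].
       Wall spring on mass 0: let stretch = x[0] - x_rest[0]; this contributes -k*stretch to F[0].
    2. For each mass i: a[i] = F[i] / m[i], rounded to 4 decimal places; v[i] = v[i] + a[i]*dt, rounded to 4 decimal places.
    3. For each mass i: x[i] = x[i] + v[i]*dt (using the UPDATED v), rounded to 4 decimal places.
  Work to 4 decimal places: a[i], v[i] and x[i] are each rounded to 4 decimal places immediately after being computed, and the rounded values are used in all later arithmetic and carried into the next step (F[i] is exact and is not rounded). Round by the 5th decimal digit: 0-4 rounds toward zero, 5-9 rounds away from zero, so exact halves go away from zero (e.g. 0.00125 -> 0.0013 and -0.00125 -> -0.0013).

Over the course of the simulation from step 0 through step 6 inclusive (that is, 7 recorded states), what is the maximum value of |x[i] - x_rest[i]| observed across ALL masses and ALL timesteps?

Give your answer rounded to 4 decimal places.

Step 0: x=[7.0000 10.0000] v=[-2.0000 0.0000]
Step 1: x=[4.0000 11.5000] v=[-6.0000 3.0000]
Step 2: x=[2.7500 12.2500] v=[-2.5000 1.5000]
Step 3: x=[4.8750 11.2500] v=[4.2500 -2.0000]
Step 4: x=[7.7500 10.0625] v=[5.7500 -2.3750]
Step 5: x=[7.9063 10.7188] v=[0.3125 1.3125]
Step 6: x=[5.5157 12.9688] v=[-4.7813 4.5000]
Max displacement = 3.2500

Answer: 3.2500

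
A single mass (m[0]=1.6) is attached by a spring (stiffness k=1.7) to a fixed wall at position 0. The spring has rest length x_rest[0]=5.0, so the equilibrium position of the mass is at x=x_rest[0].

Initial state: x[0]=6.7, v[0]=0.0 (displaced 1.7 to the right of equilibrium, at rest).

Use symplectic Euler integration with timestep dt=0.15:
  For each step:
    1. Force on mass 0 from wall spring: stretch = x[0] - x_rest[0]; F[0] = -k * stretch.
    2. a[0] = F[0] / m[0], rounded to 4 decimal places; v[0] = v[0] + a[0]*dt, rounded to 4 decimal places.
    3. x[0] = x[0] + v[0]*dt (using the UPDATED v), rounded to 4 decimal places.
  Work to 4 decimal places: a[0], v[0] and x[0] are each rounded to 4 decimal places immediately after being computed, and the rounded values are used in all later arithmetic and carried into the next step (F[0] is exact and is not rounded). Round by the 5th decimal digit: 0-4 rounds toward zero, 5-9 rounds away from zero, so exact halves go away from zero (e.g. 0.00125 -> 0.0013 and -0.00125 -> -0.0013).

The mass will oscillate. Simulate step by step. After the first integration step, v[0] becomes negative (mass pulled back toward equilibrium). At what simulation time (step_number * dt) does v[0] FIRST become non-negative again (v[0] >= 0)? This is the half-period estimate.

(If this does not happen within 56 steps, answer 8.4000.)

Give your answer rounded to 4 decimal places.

Step 0: x=[6.7000] v=[0.0000]
Step 1: x=[6.6594] v=[-0.2709]
Step 2: x=[6.5791] v=[-0.5354]
Step 3: x=[6.4610] v=[-0.7871]
Step 4: x=[6.3080] v=[-1.0199]
Step 5: x=[6.1237] v=[-1.2284]
Step 6: x=[5.9126] v=[-1.4075]
Step 7: x=[5.6797] v=[-1.5529]
Step 8: x=[5.4305] v=[-1.6612]
Step 9: x=[5.1710] v=[-1.7298]
Step 10: x=[4.9074] v=[-1.7571]
Step 11: x=[4.6461] v=[-1.7423]
Step 12: x=[4.3932] v=[-1.6859]
Step 13: x=[4.1548] v=[-1.5892]
Step 14: x=[3.9366] v=[-1.4545]
Step 15: x=[3.7439] v=[-1.2850]
Step 16: x=[3.5812] v=[-1.0848]
Step 17: x=[3.4524] v=[-0.8587]
Step 18: x=[3.3606] v=[-0.6121]
Step 19: x=[3.3080] v=[-0.3508]
Step 20: x=[3.2958] v=[-0.0811]
Step 21: x=[3.3244] v=[0.1905]
First v>=0 after going negative at step 21, time=3.1500

Answer: 3.1500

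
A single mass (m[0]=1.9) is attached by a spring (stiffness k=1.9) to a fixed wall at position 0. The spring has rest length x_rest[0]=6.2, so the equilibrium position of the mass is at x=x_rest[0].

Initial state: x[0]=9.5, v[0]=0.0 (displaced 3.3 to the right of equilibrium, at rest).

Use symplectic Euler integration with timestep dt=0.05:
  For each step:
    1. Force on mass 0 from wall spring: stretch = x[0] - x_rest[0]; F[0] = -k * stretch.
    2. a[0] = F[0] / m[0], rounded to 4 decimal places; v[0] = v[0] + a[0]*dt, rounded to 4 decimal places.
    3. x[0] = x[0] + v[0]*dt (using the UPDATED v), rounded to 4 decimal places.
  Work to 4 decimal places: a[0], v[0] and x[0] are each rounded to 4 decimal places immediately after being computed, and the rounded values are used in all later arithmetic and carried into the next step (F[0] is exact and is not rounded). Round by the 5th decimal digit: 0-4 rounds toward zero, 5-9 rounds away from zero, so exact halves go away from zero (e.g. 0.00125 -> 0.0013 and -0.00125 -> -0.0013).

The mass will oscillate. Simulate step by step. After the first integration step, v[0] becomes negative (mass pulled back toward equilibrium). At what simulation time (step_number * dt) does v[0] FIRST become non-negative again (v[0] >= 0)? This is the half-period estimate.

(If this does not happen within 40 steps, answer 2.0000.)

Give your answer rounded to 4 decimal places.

Answer: 2.0000

Derivation:
Step 0: x=[9.5000] v=[0.0000]
Step 1: x=[9.4918] v=[-0.1650]
Step 2: x=[9.4753] v=[-0.3296]
Step 3: x=[9.4506] v=[-0.4934]
Step 4: x=[9.4178] v=[-0.6559]
Step 5: x=[9.3770] v=[-0.8168]
Step 6: x=[9.3282] v=[-0.9757]
Step 7: x=[9.2716] v=[-1.1321]
Step 8: x=[9.2073] v=[-1.2857]
Step 9: x=[9.1355] v=[-1.4361]
Step 10: x=[9.0564] v=[-1.5829]
Step 11: x=[8.9701] v=[-1.7257]
Step 12: x=[8.8769] v=[-1.8642]
Step 13: x=[8.7770] v=[-1.9980]
Step 14: x=[8.6707] v=[-2.1269]
Step 15: x=[8.5582] v=[-2.2504]
Step 16: x=[8.4398] v=[-2.3683]
Step 17: x=[8.3158] v=[-2.4803]
Step 18: x=[8.1865] v=[-2.5861]
Step 19: x=[8.0522] v=[-2.6854]
Step 20: x=[7.9133] v=[-2.7780]
Step 21: x=[7.7701] v=[-2.8637]
Step 22: x=[7.6230] v=[-2.9422]
Step 23: x=[7.4723] v=[-3.0134]
Step 24: x=[7.3185] v=[-3.0770]
Step 25: x=[7.1619] v=[-3.1329]
Step 26: x=[7.0029] v=[-3.1810]
Step 27: x=[6.8418] v=[-3.2211]
Step 28: x=[6.6791] v=[-3.2532]
Step 29: x=[6.5152] v=[-3.2772]
Step 30: x=[6.3506] v=[-3.2930]
Step 31: x=[6.1856] v=[-3.3005]
Step 32: x=[6.0206] v=[-3.2998]
Step 33: x=[5.8561] v=[-3.2908]
Step 34: x=[5.6924] v=[-3.2736]
Step 35: x=[5.5300] v=[-3.2482]
Step 36: x=[5.3693] v=[-3.2147]
Step 37: x=[5.2106] v=[-3.1732]
Step 38: x=[5.0544] v=[-3.1237]
Step 39: x=[4.9011] v=[-3.0664]
Step 40: x=[4.7510] v=[-3.0015]
v[0] did not become non-negative within 40 steps; using fallback time=2.0000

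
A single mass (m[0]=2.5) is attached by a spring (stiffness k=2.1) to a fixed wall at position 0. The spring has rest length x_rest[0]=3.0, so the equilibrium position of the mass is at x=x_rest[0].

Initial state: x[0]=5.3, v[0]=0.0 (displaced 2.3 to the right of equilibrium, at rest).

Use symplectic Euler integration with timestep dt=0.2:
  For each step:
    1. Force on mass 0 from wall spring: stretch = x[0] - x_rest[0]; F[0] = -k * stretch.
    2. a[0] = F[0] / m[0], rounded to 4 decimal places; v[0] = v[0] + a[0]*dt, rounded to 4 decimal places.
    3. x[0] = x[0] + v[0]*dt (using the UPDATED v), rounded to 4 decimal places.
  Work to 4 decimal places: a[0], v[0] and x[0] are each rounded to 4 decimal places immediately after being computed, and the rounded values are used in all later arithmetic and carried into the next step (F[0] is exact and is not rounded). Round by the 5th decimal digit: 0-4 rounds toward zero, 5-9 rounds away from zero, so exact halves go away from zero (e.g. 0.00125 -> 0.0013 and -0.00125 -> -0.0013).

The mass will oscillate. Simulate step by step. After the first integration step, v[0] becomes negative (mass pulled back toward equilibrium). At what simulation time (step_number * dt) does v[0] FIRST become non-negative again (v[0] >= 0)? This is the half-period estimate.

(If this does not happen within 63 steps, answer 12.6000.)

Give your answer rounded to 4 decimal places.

Step 0: x=[5.3000] v=[0.0000]
Step 1: x=[5.2227] v=[-0.3864]
Step 2: x=[5.0707] v=[-0.7598]
Step 3: x=[4.8492] v=[-1.1077]
Step 4: x=[4.5655] v=[-1.4184]
Step 5: x=[4.2292] v=[-1.6814]
Step 6: x=[3.8516] v=[-1.8879]
Step 7: x=[3.4454] v=[-2.0310]
Step 8: x=[3.0242] v=[-2.1058]
Step 9: x=[2.6022] v=[-2.1099]
Step 10: x=[2.1936] v=[-2.0431]
Step 11: x=[1.8121] v=[-1.9076]
Step 12: x=[1.4705] v=[-1.7080]
Step 13: x=[1.1803] v=[-1.4510]
Step 14: x=[0.9512] v=[-1.1453]
Step 15: x=[0.7910] v=[-0.8011]
Step 16: x=[0.7050] v=[-0.4300]
Step 17: x=[0.6961] v=[-0.0444]
Step 18: x=[0.7646] v=[0.3427]
First v>=0 after going negative at step 18, time=3.6000

Answer: 3.6000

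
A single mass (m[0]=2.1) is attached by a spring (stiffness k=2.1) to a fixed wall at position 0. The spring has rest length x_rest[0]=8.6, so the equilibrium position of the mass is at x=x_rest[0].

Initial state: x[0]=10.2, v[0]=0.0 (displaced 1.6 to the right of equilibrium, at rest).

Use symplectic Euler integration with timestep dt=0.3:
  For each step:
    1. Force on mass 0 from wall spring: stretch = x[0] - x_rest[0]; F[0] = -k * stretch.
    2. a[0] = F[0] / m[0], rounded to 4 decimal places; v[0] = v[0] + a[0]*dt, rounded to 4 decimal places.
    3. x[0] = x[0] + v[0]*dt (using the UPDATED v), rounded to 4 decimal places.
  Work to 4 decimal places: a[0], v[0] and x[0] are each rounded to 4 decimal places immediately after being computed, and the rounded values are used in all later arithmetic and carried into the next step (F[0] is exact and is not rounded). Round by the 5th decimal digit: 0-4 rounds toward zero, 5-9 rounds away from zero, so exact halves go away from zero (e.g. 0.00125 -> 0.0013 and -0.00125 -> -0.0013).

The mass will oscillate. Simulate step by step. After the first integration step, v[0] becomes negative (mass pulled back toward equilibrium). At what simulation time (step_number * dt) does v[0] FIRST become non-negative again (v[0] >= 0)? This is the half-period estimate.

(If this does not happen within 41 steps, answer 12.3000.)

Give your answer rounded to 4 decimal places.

Answer: 3.3000

Derivation:
Step 0: x=[10.2000] v=[0.0000]
Step 1: x=[10.0560] v=[-0.4800]
Step 2: x=[9.7810] v=[-0.9168]
Step 3: x=[9.3997] v=[-1.2711]
Step 4: x=[8.9464] v=[-1.5110]
Step 5: x=[8.4619] v=[-1.6149]
Step 6: x=[7.9899] v=[-1.5735]
Step 7: x=[7.5728] v=[-1.3905]
Step 8: x=[7.2481] v=[-1.0823]
Step 9: x=[7.0451] v=[-0.6767]
Step 10: x=[6.9820] v=[-0.2102]
Step 11: x=[7.0646] v=[0.2752]
First v>=0 after going negative at step 11, time=3.3000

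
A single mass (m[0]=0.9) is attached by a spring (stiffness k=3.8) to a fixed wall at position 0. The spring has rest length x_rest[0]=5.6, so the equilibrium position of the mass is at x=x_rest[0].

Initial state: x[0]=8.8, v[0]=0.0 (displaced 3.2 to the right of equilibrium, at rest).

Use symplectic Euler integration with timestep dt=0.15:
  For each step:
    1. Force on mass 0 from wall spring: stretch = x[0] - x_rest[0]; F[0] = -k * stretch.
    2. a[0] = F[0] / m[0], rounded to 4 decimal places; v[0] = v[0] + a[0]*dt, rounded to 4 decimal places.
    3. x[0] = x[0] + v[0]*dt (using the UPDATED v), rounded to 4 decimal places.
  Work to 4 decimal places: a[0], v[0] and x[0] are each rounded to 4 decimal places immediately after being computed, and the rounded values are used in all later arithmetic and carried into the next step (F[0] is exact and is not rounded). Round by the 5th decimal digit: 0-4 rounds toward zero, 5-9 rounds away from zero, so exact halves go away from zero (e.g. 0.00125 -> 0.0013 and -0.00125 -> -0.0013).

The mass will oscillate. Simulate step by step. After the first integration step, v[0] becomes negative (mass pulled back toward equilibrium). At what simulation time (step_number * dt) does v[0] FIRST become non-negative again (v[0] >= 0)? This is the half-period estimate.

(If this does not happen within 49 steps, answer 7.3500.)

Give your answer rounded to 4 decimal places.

Step 0: x=[8.8000] v=[0.0000]
Step 1: x=[8.4960] v=[-2.0267]
Step 2: x=[7.9169] v=[-3.8608]
Step 3: x=[7.1177] v=[-5.3282]
Step 4: x=[6.1743] v=[-6.2894]
Step 5: x=[5.1763] v=[-6.6531]
Step 6: x=[4.2186] v=[-6.3848]
Step 7: x=[3.3921] v=[-5.5099]
Step 8: x=[2.7754] v=[-4.1116]
Step 9: x=[2.4270] v=[-2.3227]
Step 10: x=[2.3800] v=[-0.3131]
Step 11: x=[2.6389] v=[1.7262]
First v>=0 after going negative at step 11, time=1.6500

Answer: 1.6500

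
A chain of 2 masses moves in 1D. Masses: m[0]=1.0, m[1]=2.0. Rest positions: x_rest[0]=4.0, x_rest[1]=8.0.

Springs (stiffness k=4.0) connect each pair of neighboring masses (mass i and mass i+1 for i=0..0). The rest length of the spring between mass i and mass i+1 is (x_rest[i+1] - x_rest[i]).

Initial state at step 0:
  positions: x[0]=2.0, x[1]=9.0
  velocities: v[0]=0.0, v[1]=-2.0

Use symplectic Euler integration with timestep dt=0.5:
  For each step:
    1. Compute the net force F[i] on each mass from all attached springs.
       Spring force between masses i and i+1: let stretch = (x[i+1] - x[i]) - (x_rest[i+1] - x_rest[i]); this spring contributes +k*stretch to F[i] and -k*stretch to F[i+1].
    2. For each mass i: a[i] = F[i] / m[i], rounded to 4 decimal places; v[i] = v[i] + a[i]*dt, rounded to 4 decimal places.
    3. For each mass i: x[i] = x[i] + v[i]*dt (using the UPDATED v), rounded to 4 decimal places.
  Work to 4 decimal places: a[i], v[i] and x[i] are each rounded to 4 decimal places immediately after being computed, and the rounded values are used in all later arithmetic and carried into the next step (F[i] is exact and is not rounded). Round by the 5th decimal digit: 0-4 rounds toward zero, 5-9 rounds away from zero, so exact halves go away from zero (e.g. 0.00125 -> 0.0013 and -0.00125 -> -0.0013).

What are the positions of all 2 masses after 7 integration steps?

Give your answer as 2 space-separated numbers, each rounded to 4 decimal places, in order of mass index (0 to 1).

Step 0: x=[2.0000 9.0000] v=[0.0000 -2.0000]
Step 1: x=[5.0000 6.5000] v=[6.0000 -5.0000]
Step 2: x=[5.5000 5.2500] v=[1.0000 -2.5000]
Step 3: x=[1.7500 6.1250] v=[-7.5000 1.7500]
Step 4: x=[-1.6250 6.8125] v=[-6.7500 1.3750]
Step 5: x=[-0.5625 5.2813] v=[2.1250 -3.0625]
Step 6: x=[2.3438 2.8282] v=[5.8126 -4.9063]
Step 7: x=[1.7345 2.1329] v=[-1.2186 -1.3907]

Answer: 1.7345 2.1329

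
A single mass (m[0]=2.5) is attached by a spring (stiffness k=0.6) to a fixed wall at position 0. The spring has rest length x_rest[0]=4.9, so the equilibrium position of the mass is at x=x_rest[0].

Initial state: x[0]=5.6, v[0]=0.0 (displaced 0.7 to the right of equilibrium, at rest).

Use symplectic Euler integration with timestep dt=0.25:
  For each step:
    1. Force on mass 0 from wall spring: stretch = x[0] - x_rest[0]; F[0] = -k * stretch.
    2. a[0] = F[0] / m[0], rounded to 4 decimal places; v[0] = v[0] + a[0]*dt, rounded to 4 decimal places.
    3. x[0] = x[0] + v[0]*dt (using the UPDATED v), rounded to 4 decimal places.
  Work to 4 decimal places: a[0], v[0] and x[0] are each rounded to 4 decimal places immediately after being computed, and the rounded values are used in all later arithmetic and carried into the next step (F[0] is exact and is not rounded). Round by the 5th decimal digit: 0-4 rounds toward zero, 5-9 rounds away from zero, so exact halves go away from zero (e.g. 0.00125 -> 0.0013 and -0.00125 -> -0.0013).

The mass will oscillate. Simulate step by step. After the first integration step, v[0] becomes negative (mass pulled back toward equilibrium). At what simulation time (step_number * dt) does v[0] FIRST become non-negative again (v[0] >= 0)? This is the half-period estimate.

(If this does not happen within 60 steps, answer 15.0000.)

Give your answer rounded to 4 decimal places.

Step 0: x=[5.6000] v=[0.0000]
Step 1: x=[5.5895] v=[-0.0420]
Step 2: x=[5.5687] v=[-0.0834]
Step 3: x=[5.5378] v=[-0.1235]
Step 4: x=[5.4974] v=[-0.1618]
Step 5: x=[5.4480] v=[-0.1977]
Step 6: x=[5.3904] v=[-0.2306]
Step 7: x=[5.3254] v=[-0.2600]
Step 8: x=[5.2540] v=[-0.2855]
Step 9: x=[5.1773] v=[-0.3068]
Step 10: x=[5.0964] v=[-0.3235]
Step 11: x=[5.0126] v=[-0.3353]
Step 12: x=[4.9271] v=[-0.3421]
Step 13: x=[4.8412] v=[-0.3437]
Step 14: x=[4.7562] v=[-0.3402]
Step 15: x=[4.6733] v=[-0.3316]
Step 16: x=[4.5938] v=[-0.3180]
Step 17: x=[4.5189] v=[-0.2996]
Step 18: x=[4.4497] v=[-0.2767]
Step 19: x=[4.3873] v=[-0.2497]
Step 20: x=[4.3326] v=[-0.2190]
Step 21: x=[4.2864] v=[-0.1850]
Step 22: x=[4.2494] v=[-0.1482]
Step 23: x=[4.2221] v=[-0.1092]
Step 24: x=[4.2050] v=[-0.0685]
Step 25: x=[4.1983] v=[-0.0268]
Step 26: x=[4.2021] v=[0.0153]
First v>=0 after going negative at step 26, time=6.5000

Answer: 6.5000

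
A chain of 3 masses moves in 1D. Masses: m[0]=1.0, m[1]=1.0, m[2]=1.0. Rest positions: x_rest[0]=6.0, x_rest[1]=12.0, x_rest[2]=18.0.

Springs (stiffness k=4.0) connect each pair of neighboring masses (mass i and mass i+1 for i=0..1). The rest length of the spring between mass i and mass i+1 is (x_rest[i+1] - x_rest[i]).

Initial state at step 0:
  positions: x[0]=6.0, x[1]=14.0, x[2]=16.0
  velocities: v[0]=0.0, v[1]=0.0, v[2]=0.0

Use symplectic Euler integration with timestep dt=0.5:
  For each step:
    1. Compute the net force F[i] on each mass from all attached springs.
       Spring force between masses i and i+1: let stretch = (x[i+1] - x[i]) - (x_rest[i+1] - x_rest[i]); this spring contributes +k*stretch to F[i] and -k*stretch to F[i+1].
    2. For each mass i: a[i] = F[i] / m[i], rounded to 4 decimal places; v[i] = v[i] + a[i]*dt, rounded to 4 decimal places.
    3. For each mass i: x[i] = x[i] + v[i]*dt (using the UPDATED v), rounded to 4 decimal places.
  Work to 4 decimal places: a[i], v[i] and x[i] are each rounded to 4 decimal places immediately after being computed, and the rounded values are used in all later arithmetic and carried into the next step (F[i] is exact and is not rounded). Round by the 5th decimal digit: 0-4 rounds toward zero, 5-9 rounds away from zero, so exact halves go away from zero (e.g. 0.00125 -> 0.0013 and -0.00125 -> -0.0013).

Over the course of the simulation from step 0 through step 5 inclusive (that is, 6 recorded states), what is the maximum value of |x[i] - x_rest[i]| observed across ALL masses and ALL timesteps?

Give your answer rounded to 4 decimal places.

Answer: 4.0000

Derivation:
Step 0: x=[6.0000 14.0000 16.0000] v=[0.0000 0.0000 0.0000]
Step 1: x=[8.0000 8.0000 20.0000] v=[4.0000 -12.0000 8.0000]
Step 2: x=[4.0000 14.0000 18.0000] v=[-8.0000 12.0000 -4.0000]
Step 3: x=[4.0000 14.0000 18.0000] v=[0.0000 0.0000 0.0000]
Step 4: x=[8.0000 8.0000 20.0000] v=[8.0000 -12.0000 4.0000]
Step 5: x=[6.0000 14.0000 16.0000] v=[-4.0000 12.0000 -8.0000]
Max displacement = 4.0000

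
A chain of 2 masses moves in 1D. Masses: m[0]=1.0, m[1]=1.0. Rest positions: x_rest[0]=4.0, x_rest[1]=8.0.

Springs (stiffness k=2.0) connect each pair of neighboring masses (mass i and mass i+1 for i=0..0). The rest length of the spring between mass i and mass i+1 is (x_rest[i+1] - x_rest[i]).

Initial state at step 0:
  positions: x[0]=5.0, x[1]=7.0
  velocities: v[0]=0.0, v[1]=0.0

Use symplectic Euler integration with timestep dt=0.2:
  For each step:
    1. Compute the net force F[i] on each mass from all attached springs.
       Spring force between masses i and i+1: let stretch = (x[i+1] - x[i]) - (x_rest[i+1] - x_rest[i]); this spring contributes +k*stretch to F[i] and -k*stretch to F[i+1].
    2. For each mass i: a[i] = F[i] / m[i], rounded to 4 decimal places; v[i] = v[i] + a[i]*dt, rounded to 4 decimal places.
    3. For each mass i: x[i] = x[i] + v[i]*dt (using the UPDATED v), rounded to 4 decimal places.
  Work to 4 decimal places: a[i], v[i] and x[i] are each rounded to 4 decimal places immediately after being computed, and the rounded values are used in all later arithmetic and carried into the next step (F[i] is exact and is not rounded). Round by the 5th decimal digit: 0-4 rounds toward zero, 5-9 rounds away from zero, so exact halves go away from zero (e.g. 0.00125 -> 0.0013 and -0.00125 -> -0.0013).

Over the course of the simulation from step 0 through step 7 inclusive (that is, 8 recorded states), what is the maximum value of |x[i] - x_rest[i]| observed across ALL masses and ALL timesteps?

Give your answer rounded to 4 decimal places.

Step 0: x=[5.0000 7.0000] v=[0.0000 0.0000]
Step 1: x=[4.8400 7.1600] v=[-0.8000 0.8000]
Step 2: x=[4.5456 7.4544] v=[-1.4720 1.4720]
Step 3: x=[4.1639 7.8361] v=[-1.9085 1.9085]
Step 4: x=[3.7560 8.2440] v=[-2.0396 2.0396]
Step 5: x=[3.3871 8.6129] v=[-1.8444 1.8444]
Step 6: x=[3.1163 8.8837] v=[-1.3541 1.3541]
Step 7: x=[2.9869 9.0131] v=[-0.6471 0.6471]
Max displacement = 1.0131

Answer: 1.0131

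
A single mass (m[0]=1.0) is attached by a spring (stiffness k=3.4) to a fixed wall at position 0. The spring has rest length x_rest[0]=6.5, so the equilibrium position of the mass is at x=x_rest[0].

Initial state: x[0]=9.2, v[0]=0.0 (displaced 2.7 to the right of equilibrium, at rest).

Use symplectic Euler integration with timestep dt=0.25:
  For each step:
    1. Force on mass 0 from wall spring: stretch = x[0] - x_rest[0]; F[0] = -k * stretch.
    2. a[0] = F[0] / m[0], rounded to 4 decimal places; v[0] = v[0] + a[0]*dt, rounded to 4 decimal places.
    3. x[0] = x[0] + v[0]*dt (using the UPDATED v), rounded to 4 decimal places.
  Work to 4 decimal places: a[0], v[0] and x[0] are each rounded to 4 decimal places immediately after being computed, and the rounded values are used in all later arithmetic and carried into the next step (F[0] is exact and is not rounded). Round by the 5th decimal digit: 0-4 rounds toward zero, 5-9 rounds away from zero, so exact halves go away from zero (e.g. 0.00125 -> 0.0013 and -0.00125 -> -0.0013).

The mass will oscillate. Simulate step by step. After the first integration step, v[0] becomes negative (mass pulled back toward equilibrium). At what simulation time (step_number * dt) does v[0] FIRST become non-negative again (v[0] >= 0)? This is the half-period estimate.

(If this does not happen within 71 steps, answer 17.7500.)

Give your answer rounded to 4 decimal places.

Answer: 1.7500

Derivation:
Step 0: x=[9.2000] v=[0.0000]
Step 1: x=[8.6263] v=[-2.2950]
Step 2: x=[7.6007] v=[-4.1024]
Step 3: x=[6.3412] v=[-5.0380]
Step 4: x=[5.1155] v=[-4.9030]
Step 5: x=[4.1840] v=[-3.7262]
Step 6: x=[3.7446] v=[-1.7576]
Step 7: x=[3.8907] v=[0.5845]
First v>=0 after going negative at step 7, time=1.7500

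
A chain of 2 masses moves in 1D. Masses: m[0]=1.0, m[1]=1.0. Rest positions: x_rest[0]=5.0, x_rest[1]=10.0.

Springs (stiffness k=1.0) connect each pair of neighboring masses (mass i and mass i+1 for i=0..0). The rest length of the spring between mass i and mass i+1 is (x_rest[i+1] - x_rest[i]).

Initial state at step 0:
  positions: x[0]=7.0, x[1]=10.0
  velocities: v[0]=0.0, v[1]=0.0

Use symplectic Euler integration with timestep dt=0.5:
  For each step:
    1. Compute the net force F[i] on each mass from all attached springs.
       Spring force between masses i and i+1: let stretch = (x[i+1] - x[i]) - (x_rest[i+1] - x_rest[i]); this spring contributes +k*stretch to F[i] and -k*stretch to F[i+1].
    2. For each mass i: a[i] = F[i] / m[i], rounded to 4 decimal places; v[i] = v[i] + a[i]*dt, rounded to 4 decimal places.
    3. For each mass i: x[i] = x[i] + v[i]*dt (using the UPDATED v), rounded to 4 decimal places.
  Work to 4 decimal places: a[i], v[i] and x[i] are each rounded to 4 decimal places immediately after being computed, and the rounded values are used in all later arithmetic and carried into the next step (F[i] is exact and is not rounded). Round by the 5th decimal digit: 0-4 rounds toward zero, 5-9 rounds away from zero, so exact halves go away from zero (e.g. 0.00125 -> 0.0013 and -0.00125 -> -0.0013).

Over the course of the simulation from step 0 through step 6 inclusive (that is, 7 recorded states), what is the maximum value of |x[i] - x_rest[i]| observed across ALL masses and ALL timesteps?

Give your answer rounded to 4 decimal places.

Answer: 2.0625

Derivation:
Step 0: x=[7.0000 10.0000] v=[0.0000 0.0000]
Step 1: x=[6.5000 10.5000] v=[-1.0000 1.0000]
Step 2: x=[5.7500 11.2500] v=[-1.5000 1.5000]
Step 3: x=[5.1250 11.8750] v=[-1.2500 1.2500]
Step 4: x=[4.9375 12.0625] v=[-0.3750 0.3750]
Step 5: x=[5.2813 11.7188] v=[0.6875 -0.6875]
Step 6: x=[5.9845 11.0157] v=[1.4063 -1.4063]
Max displacement = 2.0625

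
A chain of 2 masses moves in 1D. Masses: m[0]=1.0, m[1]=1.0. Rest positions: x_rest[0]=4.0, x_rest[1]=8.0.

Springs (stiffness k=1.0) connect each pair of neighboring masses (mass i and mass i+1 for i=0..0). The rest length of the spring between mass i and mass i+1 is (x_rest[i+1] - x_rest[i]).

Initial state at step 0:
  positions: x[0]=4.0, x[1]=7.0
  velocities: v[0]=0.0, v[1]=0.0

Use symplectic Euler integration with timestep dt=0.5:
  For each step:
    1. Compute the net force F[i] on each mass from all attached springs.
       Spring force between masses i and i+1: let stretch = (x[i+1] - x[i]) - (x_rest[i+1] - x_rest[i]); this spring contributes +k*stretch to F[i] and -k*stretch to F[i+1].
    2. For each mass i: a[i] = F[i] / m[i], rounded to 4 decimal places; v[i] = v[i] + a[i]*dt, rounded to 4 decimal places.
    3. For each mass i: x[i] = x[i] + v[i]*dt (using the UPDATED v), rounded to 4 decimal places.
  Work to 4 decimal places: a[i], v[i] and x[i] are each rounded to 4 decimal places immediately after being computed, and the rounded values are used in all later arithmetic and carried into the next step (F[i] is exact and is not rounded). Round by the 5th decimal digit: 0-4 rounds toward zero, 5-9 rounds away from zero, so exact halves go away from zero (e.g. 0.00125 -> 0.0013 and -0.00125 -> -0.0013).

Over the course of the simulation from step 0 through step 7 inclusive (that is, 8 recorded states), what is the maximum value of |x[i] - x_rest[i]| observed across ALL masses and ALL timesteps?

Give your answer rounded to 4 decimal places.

Step 0: x=[4.0000 7.0000] v=[0.0000 0.0000]
Step 1: x=[3.7500 7.2500] v=[-0.5000 0.5000]
Step 2: x=[3.3750 7.6250] v=[-0.7500 0.7500]
Step 3: x=[3.0625 7.9375] v=[-0.6250 0.6250]
Step 4: x=[2.9688 8.0313] v=[-0.1875 0.1875]
Step 5: x=[3.1407 7.8594] v=[0.3438 -0.3438]
Step 6: x=[3.4923 7.5078] v=[0.7032 -0.7032]
Step 7: x=[3.8478 7.1523] v=[0.7110 -0.7110]
Max displacement = 1.0312

Answer: 1.0312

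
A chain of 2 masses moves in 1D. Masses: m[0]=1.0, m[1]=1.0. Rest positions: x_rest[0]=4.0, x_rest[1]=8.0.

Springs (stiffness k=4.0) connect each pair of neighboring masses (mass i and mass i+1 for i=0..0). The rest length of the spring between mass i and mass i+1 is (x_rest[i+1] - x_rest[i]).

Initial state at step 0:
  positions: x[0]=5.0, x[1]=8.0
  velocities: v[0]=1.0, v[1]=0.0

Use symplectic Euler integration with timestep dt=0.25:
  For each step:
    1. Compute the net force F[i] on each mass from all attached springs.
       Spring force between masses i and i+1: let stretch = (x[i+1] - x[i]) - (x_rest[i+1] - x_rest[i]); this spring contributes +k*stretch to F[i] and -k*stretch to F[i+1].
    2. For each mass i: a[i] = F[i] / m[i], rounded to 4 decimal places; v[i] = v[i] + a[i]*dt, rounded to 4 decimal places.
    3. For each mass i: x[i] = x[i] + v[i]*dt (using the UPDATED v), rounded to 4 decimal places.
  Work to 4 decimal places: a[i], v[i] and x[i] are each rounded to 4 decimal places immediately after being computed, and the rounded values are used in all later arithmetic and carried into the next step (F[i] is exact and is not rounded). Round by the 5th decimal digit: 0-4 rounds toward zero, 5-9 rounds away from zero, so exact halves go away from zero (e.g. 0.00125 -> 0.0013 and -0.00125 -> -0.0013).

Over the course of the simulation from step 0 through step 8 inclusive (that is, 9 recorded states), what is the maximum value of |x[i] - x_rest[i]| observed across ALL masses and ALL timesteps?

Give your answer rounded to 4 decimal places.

Answer: 1.9386

Derivation:
Step 0: x=[5.0000 8.0000] v=[1.0000 0.0000]
Step 1: x=[5.0000 8.2500] v=[0.0000 1.0000]
Step 2: x=[4.8125 8.6875] v=[-0.7500 1.7500]
Step 3: x=[4.5938 9.1563] v=[-0.8750 1.8750]
Step 4: x=[4.5157 9.4844] v=[-0.3125 1.3125]
Step 5: x=[4.6798 9.5704] v=[0.6562 0.3438]
Step 6: x=[5.0665 9.4337] v=[1.5468 -0.5468]
Step 7: x=[5.5450 9.2052] v=[1.9140 -0.9140]
Step 8: x=[5.9386 9.0617] v=[1.5742 -0.5742]
Max displacement = 1.9386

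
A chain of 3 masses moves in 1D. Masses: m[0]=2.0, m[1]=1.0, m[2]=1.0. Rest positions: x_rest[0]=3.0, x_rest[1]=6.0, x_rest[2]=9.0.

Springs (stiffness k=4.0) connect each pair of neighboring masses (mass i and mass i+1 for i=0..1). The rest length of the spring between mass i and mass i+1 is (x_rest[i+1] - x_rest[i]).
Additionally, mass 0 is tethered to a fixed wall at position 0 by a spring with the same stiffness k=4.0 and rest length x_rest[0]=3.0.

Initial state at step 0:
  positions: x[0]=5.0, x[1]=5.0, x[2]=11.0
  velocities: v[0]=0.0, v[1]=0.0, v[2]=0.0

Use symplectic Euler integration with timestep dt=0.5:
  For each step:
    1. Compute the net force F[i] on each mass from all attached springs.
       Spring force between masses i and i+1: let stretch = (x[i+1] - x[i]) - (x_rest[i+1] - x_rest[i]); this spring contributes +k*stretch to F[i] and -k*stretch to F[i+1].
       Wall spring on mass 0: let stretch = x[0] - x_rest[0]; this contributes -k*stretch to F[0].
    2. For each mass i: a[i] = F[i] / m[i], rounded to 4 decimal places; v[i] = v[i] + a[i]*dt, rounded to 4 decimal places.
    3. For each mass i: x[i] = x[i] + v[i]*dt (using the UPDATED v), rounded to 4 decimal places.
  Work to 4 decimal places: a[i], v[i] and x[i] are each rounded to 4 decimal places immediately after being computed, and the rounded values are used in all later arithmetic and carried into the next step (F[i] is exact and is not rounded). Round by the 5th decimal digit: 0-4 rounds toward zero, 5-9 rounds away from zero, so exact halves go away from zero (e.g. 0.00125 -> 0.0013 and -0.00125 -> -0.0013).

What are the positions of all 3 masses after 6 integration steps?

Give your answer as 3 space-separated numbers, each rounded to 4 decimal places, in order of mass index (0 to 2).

Answer: 4.0000 1.1250 9.0000

Derivation:
Step 0: x=[5.0000 5.0000 11.0000] v=[0.0000 0.0000 0.0000]
Step 1: x=[2.5000 11.0000 8.0000] v=[-5.0000 12.0000 -6.0000]
Step 2: x=[3.0000 5.5000 11.0000] v=[1.0000 -11.0000 6.0000]
Step 3: x=[3.2500 3.0000 11.5000] v=[0.5000 -5.0000 1.0000]
Step 4: x=[1.7500 9.2500 6.5000] v=[-3.0000 12.5000 -10.0000]
Step 5: x=[3.1250 5.2500 7.2500] v=[2.7500 -8.0000 1.5000]
Step 6: x=[4.0000 1.1250 9.0000] v=[1.7500 -8.2500 3.5000]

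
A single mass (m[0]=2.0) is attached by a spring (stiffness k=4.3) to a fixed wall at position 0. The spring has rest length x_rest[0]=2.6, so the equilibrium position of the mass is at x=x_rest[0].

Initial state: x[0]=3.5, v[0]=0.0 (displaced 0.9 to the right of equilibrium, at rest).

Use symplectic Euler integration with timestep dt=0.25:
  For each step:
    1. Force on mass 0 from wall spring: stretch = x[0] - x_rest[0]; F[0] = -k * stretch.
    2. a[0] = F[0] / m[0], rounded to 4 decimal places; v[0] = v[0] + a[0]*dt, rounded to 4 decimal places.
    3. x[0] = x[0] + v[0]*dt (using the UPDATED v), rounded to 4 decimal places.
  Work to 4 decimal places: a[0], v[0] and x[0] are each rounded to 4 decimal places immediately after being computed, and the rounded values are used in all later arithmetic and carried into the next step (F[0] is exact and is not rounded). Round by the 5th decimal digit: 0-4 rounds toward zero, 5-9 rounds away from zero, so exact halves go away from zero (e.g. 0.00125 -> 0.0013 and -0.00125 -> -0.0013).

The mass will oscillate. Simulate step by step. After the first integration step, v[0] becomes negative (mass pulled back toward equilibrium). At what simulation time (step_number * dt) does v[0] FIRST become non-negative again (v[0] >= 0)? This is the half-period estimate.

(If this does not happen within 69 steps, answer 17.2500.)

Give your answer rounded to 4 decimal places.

Answer: 2.2500

Derivation:
Step 0: x=[3.5000] v=[0.0000]
Step 1: x=[3.3791] v=[-0.4838]
Step 2: x=[3.1535] v=[-0.9026]
Step 3: x=[2.8535] v=[-1.2001]
Step 4: x=[2.5194] v=[-1.3364]
Step 5: x=[2.1961] v=[-1.2931]
Step 6: x=[1.9271] v=[-1.0760]
Step 7: x=[1.7485] v=[-0.7143]
Step 8: x=[1.6844] v=[-0.2566]
Step 9: x=[1.7433] v=[0.2355]
First v>=0 after going negative at step 9, time=2.2500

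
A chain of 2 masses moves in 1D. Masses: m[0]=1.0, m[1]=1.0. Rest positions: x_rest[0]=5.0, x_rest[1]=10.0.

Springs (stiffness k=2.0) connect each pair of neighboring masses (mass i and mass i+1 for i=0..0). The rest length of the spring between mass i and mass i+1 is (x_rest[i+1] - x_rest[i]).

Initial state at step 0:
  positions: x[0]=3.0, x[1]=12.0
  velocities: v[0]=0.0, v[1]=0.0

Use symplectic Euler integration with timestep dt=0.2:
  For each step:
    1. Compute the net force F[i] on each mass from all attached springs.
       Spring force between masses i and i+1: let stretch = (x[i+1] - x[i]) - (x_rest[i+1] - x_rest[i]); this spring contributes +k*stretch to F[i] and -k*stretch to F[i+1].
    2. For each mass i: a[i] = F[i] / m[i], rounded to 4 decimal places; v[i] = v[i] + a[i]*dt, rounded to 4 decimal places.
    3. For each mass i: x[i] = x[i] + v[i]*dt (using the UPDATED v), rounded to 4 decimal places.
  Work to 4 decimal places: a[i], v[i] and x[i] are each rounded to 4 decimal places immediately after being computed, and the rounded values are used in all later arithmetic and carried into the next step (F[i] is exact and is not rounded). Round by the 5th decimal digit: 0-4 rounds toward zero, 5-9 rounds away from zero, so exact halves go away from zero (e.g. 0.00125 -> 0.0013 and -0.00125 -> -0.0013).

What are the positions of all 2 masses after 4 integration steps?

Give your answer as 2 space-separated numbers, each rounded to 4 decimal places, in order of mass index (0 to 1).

Answer: 5.4880 9.5120

Derivation:
Step 0: x=[3.0000 12.0000] v=[0.0000 0.0000]
Step 1: x=[3.3200 11.6800] v=[1.6000 -1.6000]
Step 2: x=[3.9088 11.0912] v=[2.9440 -2.9440]
Step 3: x=[4.6722 10.3278] v=[3.8170 -3.8170]
Step 4: x=[5.4880 9.5120] v=[4.0792 -4.0792]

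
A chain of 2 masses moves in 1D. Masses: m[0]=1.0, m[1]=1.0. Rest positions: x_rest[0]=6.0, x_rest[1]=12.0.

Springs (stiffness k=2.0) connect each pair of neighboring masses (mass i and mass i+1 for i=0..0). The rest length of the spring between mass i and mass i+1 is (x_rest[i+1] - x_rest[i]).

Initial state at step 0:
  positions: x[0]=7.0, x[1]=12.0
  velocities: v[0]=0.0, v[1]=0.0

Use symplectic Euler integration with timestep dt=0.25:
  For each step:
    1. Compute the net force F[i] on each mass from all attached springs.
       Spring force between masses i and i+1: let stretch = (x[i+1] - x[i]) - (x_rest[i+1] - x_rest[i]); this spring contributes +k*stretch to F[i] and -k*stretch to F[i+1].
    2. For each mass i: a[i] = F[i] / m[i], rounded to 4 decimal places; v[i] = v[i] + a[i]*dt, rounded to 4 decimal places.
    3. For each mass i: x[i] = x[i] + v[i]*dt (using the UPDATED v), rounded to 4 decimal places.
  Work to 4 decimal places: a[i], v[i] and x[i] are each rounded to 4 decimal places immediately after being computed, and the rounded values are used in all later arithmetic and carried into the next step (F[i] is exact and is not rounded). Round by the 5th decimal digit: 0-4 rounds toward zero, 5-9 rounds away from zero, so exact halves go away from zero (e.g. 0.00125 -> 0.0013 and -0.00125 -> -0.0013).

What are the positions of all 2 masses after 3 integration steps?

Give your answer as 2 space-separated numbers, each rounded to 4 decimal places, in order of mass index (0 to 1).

Answer: 6.3985 12.6016

Derivation:
Step 0: x=[7.0000 12.0000] v=[0.0000 0.0000]
Step 1: x=[6.8750 12.1250] v=[-0.5000 0.5000]
Step 2: x=[6.6563 12.3438] v=[-0.8750 0.8750]
Step 3: x=[6.3985 12.6016] v=[-1.0313 1.0313]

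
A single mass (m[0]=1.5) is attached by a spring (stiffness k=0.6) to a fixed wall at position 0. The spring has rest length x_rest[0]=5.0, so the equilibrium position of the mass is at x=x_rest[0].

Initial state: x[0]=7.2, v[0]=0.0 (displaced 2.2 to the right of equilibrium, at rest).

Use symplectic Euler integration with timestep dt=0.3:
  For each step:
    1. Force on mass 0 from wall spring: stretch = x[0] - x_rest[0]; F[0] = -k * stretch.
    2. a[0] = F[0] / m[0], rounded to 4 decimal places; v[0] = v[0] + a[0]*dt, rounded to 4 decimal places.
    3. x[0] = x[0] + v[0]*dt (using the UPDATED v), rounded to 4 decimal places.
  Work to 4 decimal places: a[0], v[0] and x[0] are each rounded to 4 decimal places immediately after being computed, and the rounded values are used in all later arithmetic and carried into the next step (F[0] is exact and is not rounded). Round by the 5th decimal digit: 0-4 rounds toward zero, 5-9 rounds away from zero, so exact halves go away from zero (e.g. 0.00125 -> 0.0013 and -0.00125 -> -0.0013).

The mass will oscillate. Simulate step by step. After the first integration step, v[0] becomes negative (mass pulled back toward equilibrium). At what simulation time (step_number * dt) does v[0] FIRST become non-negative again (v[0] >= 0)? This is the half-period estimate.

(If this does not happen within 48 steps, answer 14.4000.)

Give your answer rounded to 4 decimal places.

Answer: 5.1000

Derivation:
Step 0: x=[7.2000] v=[0.0000]
Step 1: x=[7.1208] v=[-0.2640]
Step 2: x=[6.9653] v=[-0.5185]
Step 3: x=[6.7390] v=[-0.7543]
Step 4: x=[6.4501] v=[-0.9630]
Step 5: x=[6.1090] v=[-1.1370]
Step 6: x=[5.7280] v=[-1.2701]
Step 7: x=[5.3208] v=[-1.3575]
Step 8: x=[4.9020] v=[-1.3960]
Step 9: x=[4.4867] v=[-1.3842]
Step 10: x=[4.0899] v=[-1.3226]
Step 11: x=[3.7259] v=[-1.2134]
Step 12: x=[3.4078] v=[-1.0605]
Step 13: x=[3.1470] v=[-0.8694]
Step 14: x=[2.9529] v=[-0.6470]
Step 15: x=[2.8325] v=[-0.4014]
Step 16: x=[2.7901] v=[-0.1413]
Step 17: x=[2.8273] v=[0.1239]
First v>=0 after going negative at step 17, time=5.1000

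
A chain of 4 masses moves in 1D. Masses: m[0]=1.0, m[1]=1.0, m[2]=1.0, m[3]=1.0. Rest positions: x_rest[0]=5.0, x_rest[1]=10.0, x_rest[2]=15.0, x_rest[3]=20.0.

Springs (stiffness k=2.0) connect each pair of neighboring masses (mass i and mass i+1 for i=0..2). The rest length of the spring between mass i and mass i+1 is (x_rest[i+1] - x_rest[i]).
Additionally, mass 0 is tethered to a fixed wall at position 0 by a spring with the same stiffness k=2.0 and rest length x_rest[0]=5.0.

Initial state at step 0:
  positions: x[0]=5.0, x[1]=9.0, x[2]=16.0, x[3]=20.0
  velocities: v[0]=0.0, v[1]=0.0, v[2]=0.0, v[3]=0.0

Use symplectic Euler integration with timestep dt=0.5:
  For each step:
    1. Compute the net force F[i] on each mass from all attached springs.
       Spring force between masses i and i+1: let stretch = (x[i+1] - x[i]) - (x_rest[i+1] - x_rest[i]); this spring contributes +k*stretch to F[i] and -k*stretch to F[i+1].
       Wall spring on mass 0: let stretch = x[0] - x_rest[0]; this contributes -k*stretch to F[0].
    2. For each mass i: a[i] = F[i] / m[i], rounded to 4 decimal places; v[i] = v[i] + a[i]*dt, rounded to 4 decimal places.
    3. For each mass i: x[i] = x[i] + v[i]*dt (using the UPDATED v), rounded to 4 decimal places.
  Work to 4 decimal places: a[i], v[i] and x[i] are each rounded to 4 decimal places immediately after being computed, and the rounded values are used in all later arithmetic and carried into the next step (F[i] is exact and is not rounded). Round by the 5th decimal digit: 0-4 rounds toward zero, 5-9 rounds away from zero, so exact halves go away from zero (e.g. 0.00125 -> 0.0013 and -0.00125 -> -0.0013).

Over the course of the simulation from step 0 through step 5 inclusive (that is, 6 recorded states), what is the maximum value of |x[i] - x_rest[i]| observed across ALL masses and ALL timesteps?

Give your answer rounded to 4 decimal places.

Answer: 1.0625

Derivation:
Step 0: x=[5.0000 9.0000 16.0000 20.0000] v=[0.0000 0.0000 0.0000 0.0000]
Step 1: x=[4.5000 10.5000 14.5000 20.5000] v=[-1.0000 3.0000 -3.0000 1.0000]
Step 2: x=[4.7500 11.0000 14.0000 20.5000] v=[0.5000 1.0000 -1.0000 0.0000]
Step 3: x=[5.7500 9.8750 15.2500 19.7500] v=[2.0000 -2.2500 2.5000 -1.5000]
Step 4: x=[5.9375 9.3750 16.0625 19.2500] v=[0.3750 -1.0000 1.6250 -1.0000]
Step 5: x=[4.8750 10.5000 15.1250 19.6563] v=[-2.1250 2.2500 -1.8750 0.8125]
Max displacement = 1.0625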